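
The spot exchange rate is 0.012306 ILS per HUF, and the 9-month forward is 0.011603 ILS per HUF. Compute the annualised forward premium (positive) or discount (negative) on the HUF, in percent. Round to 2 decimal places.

T = 9/12 years.
(F − S)/S = (0.011603 − 0.012306)/0.012306 = -0.0571266.
Per annum: -0.0571266 / (9/12) = -0.076169 = -7.62%.

-7.62%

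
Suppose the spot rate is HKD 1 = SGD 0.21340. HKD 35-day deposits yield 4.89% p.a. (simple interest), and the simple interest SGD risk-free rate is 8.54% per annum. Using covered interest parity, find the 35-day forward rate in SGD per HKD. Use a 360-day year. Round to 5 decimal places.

0.21415

T = 35/360 years.
SGD growth factor: 1 + 0.0854×35/360 = 1.0083028.
HKD accumulates by 1 + 0.0489×35/360 = 1.0047542.
So F = 0.2134 × 1.0083028 / 1.0047542 = 0.2141537 (SGD/HKD).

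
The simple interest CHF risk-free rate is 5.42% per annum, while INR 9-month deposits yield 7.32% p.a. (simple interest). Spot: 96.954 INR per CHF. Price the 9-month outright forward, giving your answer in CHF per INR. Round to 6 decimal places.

0.010175

T = 9/12 years.
INR accumulates by 1 + 0.0732×9/12 = 1.054900.
CHF growth factor: 1 + 0.0542×9/12 = 1.040650.
So F = 96.954 × 1.054900 / 1.040650 = 98.28163 (INR/CHF).
Quoted the other way: 1/98.28163 = 0.010175 CHF per INR.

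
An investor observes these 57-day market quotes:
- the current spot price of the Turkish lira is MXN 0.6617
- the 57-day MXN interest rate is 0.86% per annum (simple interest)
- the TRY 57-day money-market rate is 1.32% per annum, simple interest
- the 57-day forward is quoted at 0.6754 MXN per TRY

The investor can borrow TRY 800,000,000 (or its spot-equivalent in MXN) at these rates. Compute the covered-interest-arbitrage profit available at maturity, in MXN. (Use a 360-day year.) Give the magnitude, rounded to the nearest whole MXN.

T = 57/360 years.
Invest the TRY and cover forward: 800,000,000 × 1.002090 × 0.6754 = MXN 541,449,268.80.
Convert at spot and invest in MXN: 800,000,000 × 0.6617 × 1.00136166667 = MXN 530,080,811.87.
The quoted forward overvalues TRY, so borrow MXN, buy TRY at spot, deposit the TRY at 1.32%, and sell the proceeds forward at 0.6754.
The gap between the two covered legs is MXN 11,368,457.

MXN 11,368,457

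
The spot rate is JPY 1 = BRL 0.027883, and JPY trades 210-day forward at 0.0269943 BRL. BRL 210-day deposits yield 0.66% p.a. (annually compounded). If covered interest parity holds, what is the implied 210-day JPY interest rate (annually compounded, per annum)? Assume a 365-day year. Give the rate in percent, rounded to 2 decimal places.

6.49%

T = 210/365 years.
F/S = 0.0269943/0.027883 = 0.9681275 = (growth of BRL) / (growth of JPY).
BRL growth factor: (1 + 0.0066)^(210/365) = 1.003792.
That pins the JPY growth at 1.0368386.
r = 1.0368386^(365/210) − 1 = 0.064897 → 6.49%.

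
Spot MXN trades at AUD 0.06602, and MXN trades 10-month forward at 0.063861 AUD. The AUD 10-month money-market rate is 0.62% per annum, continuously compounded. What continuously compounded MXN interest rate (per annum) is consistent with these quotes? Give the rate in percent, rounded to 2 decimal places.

T = 10/12 years.
F/S = 0.063861/0.06602 = 0.9672978 = (growth of AUD) / (growth of MXN).
AUD growth factor: e^(0.0062×10/12) = 1.005180.
Hence g_MXN = 1.0391629.
r = ln(1.0391629)/(10/12) = 0.046099 → 4.61%.

4.61%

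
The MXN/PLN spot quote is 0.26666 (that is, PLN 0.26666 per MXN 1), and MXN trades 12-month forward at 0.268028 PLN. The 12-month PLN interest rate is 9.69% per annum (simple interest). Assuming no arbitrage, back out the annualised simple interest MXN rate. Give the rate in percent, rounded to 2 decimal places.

T = 1 year.
F/S = 0.268028/0.26666 = 1.0051301 = (growth of PLN) / (growth of MXN).
The PLN side grows by 1 + 0.0969×1 = 1.096900.
Hence g_MXN = 1.0913015.
r = (1.0913015 − 1)/1 = 0.091301 → 9.13%.

9.13%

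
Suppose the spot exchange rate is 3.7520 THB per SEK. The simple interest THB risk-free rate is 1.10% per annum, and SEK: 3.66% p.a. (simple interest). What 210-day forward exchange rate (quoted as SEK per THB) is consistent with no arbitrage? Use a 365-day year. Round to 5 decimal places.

0.27043

T = 210/365 years.
THB growth factor: 1 + 0.0110×210/365 = 1.0063288.
SEK growth factor: 1 + 0.0366×210/365 = 1.0210575.
So F = 3.752 × 1.0063288 / 1.0210575 = 3.697878 (THB/SEK).
Quoted the other way: 1/3.697878 = 0.27043 SEK per THB.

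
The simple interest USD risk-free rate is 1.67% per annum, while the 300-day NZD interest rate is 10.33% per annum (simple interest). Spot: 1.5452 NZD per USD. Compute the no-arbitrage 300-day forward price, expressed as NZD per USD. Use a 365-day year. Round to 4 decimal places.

T = 300/365 years.
NZD accumulates by 1 + 0.1033×300/365 = 1.0849041.
USD growth factor: 1 + 0.0167×300/365 = 1.013726.
CIP: F = S · (grow NZD)/(grow USD) = 1.5452 × 1.0849041/1.013726 = 1.653695 NZD per USD.

1.6537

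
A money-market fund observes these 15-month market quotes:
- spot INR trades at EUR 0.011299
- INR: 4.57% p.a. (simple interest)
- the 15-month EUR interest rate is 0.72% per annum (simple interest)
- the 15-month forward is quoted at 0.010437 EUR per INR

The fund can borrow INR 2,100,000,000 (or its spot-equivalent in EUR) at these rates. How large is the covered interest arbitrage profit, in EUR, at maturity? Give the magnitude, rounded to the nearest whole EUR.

T = 15/12 years.
Route A — deposit INR, sell forward: 2,100,000,000 × 1.057125 × 0.010437 = EUR 23,169,748.61.
Route B — convert at spot, deposit EUR: 2,100,000,000 × 0.011299 × 1.009000 = EUR 23,941,451.10.
The quoted forward undervalues INR, so borrow INR, convert to EUR at spot, deposit the EUR at 0.72%, and buy INR forward at 0.010437 to cover the loan.
Profit = 23,941,451.10 − 23,169,748.61 = EUR 771,702.

EUR 771,702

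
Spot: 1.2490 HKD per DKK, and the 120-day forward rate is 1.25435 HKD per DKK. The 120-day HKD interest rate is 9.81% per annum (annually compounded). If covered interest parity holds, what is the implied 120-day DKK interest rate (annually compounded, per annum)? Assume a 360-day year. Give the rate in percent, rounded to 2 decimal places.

T = 120/360 years.
By CIP, F/S equals the HKD-to-DKK growth ratio: 1.25435/1.249 = 1.0042834.
HKD growth factor: (1 + 0.0981)^(120/360) = 1.0316854.
So the DKK growth factor = 1.0272851.
r = 1.0272851^(360/120) − 1 = 0.084109 → 8.41%.

8.41%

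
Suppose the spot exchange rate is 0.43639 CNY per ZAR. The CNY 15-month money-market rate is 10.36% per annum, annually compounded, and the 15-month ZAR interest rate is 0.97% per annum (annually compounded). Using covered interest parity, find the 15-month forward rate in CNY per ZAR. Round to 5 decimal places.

0.48770

T = 15/12 years.
Growth of 1 CNY over T: (1 + 0.1036)^(15/12) = 1.1311355.
Growth of 1 ZAR over T: (1 + 0.0097)^(15/12) = 1.0121397.
Forward (CNY per ZAR) = 0.43639 × 1.1311355 / 1.0121397 = 0.4876957.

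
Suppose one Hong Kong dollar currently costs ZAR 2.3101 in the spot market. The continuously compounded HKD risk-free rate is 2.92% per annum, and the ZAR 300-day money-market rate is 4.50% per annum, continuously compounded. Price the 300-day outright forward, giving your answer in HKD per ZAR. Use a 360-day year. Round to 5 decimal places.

T = 300/360 years.
Growth of 1 ZAR over T: e^(0.0450×300/360) = 1.038212.
HKD accumulates by e^(0.0292×300/360) = 1.0246318.
CIP: F = S · (grow ZAR)/(grow HKD) = 2.3101 × 1.038212/1.0246318 = 2.340717 ZAR per HKD.
Quoted the other way: 1/2.340717 = 0.42722 HKD per ZAR.

0.42722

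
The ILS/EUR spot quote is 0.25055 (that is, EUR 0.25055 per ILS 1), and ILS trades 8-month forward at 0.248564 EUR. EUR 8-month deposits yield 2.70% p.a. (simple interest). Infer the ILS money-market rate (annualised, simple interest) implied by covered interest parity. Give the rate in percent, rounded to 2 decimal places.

3.92%

T = 8/12 years.
F/S = 0.248564/0.25055 = 0.9920734 = (growth of EUR) / (growth of ILS).
The EUR side grows by 1 + 0.0270×8/12 = 1.018000.
Hence g_ILS = 1.0261338.
r = (1.0261338 − 1)/(8/12) = 0.039201 → 3.92%.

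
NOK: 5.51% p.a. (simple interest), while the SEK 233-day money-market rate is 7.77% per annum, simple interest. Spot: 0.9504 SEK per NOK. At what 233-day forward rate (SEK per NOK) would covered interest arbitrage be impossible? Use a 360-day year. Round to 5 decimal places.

T = 233/360 years.
Growth of 1 SEK over T: 1 + 0.0777×233/360 = 1.0502892.
Growth of 1 NOK over T: 1 + 0.0551×233/360 = 1.0356619.
Forward (SEK per NOK) = 0.9504 × 1.0502892 / 1.0356619 = 0.9638231.

0.96382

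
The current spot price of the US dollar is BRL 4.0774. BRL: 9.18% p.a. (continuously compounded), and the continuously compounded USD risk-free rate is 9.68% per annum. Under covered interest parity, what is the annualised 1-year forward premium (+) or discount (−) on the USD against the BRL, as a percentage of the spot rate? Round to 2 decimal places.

T = 1 year.
F = S · g_BRL/g_USD = 4.0774 × 1.0961456/1.101640 = 4.0570641.
(F − S)/S ÷ T = (4.0570641 − 4.0774)/4.0774/1 = -0.004987 → -0.50%.

-0.50%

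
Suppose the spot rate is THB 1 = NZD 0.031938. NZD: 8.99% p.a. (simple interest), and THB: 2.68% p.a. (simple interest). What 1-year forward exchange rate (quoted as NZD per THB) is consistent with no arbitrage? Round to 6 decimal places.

0.033901

T = 1 year.
Growth of 1 NZD over T: 1 + 0.0899×1 = 1.089900.
THB accumulates by 1 + 0.0268×1 = 1.026800.
So F = 0.031938 × 1.089900 / 1.026800 = 0.03390069 (NZD/THB).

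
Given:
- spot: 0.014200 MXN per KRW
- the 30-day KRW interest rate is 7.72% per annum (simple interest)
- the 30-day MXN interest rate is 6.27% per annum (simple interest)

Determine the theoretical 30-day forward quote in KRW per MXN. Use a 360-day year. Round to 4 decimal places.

T = 30/360 years.
MXN accumulates by 1 + 0.0627×30/360 = 1.005225.
Growth of 1 KRW over T: 1 + 0.0772×30/360 = 1.00643333.
CIP: F = S · (grow MXN)/(grow KRW) = 0.0142 × 1.005225/1.00643333 = 0.014182951 MXN per KRW.
Invert for KRW per MXN: 1 / 0.014182951 = 70.5072.

70.5072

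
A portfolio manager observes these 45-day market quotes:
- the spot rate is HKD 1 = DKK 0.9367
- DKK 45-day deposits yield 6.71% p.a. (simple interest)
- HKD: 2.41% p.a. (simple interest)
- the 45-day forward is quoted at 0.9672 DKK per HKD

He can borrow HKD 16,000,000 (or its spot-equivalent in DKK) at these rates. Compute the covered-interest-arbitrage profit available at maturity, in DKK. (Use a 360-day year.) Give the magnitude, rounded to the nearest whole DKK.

T = 45/360 years.
Route A — deposit HKD, sell forward: 16,000,000 × 1.0030125 × 0.9672 = DKK 15,521,819.04.
Route B — convert at spot, deposit DKK: 16,000,000 × 0.9367 × 1.0083875 = DKK 15,112,905.14.
The quoted forward overvalues HKD, so borrow DKK, buy HKD at spot, deposit the HKD at 2.41%, and sell the proceeds forward at 0.9672.
Arbitrage profit = |15,521,819.04 − 15,112,905.14| = DKK 408,914.

DKK 408,914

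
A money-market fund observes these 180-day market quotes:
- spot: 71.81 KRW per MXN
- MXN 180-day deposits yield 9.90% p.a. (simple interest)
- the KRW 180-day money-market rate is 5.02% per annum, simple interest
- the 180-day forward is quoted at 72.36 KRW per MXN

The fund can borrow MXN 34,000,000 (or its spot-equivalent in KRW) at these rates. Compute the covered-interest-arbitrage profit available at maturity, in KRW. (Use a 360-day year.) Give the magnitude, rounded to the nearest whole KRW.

KRW 79,199,226

T = 180/360 years.
Invest the MXN and cover forward: 34,000,000 × 1.049500 × 72.36 = KRW 2,582,021,880.00.
Convert at spot and invest in KRW: 34,000,000 × 71.81 × 1.025100 = KRW 2,502,822,654.00.
The quoted forward overvalues MXN, so borrow KRW, buy MXN at spot, deposit the MXN at 9.90%, and sell the proceeds forward at 72.36.
Profit = 2,582,021,880.00 − 2,502,822,654.00 = KRW 79,199,226.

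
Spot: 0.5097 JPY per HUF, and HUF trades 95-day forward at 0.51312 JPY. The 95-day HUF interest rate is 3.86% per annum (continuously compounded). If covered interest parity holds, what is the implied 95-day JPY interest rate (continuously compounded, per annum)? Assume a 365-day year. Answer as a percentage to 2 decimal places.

6.43%

T = 95/365 years.
CIP gives F = S · g_JPY/g_HUF, so g_JPY/g_HUF = 0.51312/0.5097 = 1.0067098.
HUF growth factor: e^(0.0386×95/365) = 1.0100972.
Hence g_JPY = 1.0168748.
r = ln(1.0168748)/(95/365) = 0.064294 → 6.43%.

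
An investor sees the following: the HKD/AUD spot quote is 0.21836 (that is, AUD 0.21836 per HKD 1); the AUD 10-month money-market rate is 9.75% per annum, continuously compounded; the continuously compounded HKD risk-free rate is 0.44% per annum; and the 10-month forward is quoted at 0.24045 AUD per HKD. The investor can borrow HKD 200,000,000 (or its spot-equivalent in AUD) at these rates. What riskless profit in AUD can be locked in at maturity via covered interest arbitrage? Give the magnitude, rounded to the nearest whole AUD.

T = 10/12 years.
Route A — deposit HKD, sell forward: 200,000,000 × 1.0036733971 × 0.24045 = AUD 48,266,653.67.
Route B — convert at spot, deposit AUD: 200,000,000 × 0.21836 × 1.0846420232 = AUD 47,368,486.44.
The quoted forward overvalues HKD, so borrow AUD, buy HKD at spot, deposit the HKD at 0.44%, and sell the proceeds forward at 0.24045.
The gap between the two covered legs is AUD 898,167.

AUD 898,167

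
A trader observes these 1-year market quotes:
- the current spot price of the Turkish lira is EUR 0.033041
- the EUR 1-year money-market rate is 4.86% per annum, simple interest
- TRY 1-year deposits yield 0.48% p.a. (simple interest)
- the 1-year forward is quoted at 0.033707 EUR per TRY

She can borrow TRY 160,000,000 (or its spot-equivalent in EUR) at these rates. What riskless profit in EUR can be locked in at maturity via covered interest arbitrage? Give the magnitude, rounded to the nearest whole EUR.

T = 1 year.
Route A — deposit TRY, sell forward: 160,000,000 × 1.004800 × 0.033707 = EUR 5,419,006.98.
Route B — convert at spot, deposit EUR: 160,000,000 × 0.033041 × 1.048600 = EUR 5,543,486.82.
The quoted forward undervalues TRY, so borrow TRY, convert to EUR at spot, deposit the EUR at 4.86%, and buy TRY forward at 0.033707 to cover the loan.
Profit = 5,543,486.82 − 5,419,006.98 = EUR 124,480.

EUR 124,480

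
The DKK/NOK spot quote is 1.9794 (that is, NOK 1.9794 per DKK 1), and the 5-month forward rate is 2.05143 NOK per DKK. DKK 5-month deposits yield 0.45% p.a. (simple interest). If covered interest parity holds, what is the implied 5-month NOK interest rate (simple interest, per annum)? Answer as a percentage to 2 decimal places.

T = 5/12 years.
CIP gives F = S · g_NOK/g_DKK, so g_NOK/g_DKK = 2.05143/1.9794 = 1.0363898.
DKK growth factor: 1 + 0.0045×5/12 = 1.001875.
Hence g_NOK = 1.038333.
(1.038333 − 1)/T = 0.091999, i.e. 9.20%.

9.20%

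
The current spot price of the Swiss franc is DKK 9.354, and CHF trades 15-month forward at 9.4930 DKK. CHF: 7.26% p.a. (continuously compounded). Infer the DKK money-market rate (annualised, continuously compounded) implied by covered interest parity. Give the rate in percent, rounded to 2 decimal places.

T = 15/12 years.
CIP gives F = S · g_DKK/g_CHF, so g_DKK/g_CHF = 9.493/9.354 = 1.0148600.
The CHF side grows by e^(0.0726×15/12) = 1.0949952.
So the DKK growth factor = 1.1112668.
r = ln(1.1112668)/(15/12) = 0.084401 → 8.44%.

8.44%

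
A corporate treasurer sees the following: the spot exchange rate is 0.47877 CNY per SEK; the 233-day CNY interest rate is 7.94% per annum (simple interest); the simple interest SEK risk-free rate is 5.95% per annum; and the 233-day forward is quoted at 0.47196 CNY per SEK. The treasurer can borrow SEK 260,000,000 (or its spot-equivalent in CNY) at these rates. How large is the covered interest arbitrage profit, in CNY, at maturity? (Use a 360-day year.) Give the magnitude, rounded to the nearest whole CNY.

T = 233/360 years.
Route A — deposit SEK, sell forward: 260,000,000 × 1.03850972222 × 0.47196 = CNY 127,435,112.61.
Route B — convert at spot, deposit CNY: 260,000,000 × 0.47877 × 1.05138944444 = CNY 130,877,168.32.
The quoted forward undervalues SEK, so borrow SEK, convert to CNY at spot, deposit the CNY at 7.94%, and buy SEK forward at 0.47196 to cover the loan.
Profit = 130,877,168.32 − 127,435,112.61 = CNY 3,442,056.

CNY 3,442,056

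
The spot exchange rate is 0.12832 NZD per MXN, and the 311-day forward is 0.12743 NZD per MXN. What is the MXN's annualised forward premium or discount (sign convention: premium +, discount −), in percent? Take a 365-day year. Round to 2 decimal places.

-0.81%

T = 311/365 years.
Period premium: (0.12743 − 0.12832)/0.12832 = -0.0069358.
Per annum: -0.0069358 / (311/365) = -0.008140 = -0.81%.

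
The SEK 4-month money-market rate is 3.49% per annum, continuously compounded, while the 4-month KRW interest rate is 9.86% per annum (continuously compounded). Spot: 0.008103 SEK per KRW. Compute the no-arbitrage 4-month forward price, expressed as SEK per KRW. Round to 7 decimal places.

0.0079328

T = 4/12 years.
Growth of 1 SEK over T: e^(0.0349×4/12) = 1.0117013.
KRW growth factor: e^(0.0986×4/12) = 1.0334127.
CIP: F = S · (grow SEK)/(grow KRW) = 0.008103 × 1.0117013/1.0334127 = 0.007932761 SEK per KRW.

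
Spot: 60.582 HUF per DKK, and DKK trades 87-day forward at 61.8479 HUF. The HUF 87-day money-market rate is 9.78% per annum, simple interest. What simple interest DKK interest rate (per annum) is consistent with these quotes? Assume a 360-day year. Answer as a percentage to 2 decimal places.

T = 87/360 years.
By CIP, F/S equals the HUF-to-DKK growth ratio: 61.8479/60.582 = 1.0208956.
HUF growth factor: 1 + 0.0978×87/360 = 1.023635.
So the DKK growth factor = 1.0026833.
r = (1.0026833 − 1)/(87/360) = 0.011103 → 1.11%.

1.11%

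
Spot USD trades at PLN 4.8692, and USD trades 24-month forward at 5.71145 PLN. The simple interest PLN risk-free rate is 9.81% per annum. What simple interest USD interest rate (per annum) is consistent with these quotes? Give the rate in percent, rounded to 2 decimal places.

0.99%

T = 2 years.
By CIP, F/S equals the PLN-to-USD growth ratio: 5.71145/4.8692 = 1.1729750.
PLN growth factor: 1 + 0.0981×2 = 1.196200.
Hence g_USD = 1.0198001.
r = (1.0198001 − 1)/2 = 0.009900 → 0.99%.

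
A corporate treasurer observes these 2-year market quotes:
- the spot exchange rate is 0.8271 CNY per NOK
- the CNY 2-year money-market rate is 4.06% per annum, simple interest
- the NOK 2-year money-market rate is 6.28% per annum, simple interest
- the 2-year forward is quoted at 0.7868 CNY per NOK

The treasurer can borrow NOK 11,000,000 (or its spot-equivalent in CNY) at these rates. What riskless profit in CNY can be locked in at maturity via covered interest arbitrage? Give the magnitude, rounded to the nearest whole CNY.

CNY 95,023

T = 2 years.
Keep in NOK, deliver into the forward: 11,000,000·1.125600·0.7868 = CNY 9,741,842.88.
Swap to CNY now, deposit: 11,000,000·0.8271·1.081200 = CNY 9,836,865.72.
The quoted forward undervalues NOK, so borrow NOK, convert to CNY at spot, deposit the CNY at 4.06%, and buy NOK forward at 0.7868 to cover the loan.
The gap between the two covered legs is CNY 95,023.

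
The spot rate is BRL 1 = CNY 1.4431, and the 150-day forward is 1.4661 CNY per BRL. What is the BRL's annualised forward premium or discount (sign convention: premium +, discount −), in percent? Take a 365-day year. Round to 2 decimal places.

+3.88%

T = 150/365 years.
BRL trades forward at +1.59379% vs spot over the period.
Annualise by dividing by T: 0.0159379 / (150/365) = 0.038782 → 3.88%.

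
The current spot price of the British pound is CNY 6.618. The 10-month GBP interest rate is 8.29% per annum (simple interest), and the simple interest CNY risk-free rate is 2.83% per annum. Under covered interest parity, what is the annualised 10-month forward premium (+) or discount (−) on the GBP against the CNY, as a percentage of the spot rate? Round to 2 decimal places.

-5.11%

T = 10/12 years.
No-arbitrage forward: 6.618 × 1.0235833 / 1.0690833 = 6.336339 CNY/GBP.
(F − S)/S ÷ T = (6.336339 − 6.618)/6.618/(10/12) = -0.051072 → -5.11%.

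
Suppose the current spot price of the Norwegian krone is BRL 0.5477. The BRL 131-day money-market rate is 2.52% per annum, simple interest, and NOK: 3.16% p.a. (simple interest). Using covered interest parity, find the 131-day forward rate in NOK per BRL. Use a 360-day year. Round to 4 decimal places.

1.8300

T = 131/360 years.
BRL growth factor: 1 + 0.0252×131/360 = 1.009170.
NOK accumulates by 1 + 0.0316×131/360 = 1.0114989.
Forward (BRL per NOK) = 0.5477 × 1.009170 / 1.0114989 = 0.5464390.
Invert for NOK per BRL: 1 / 0.5464390 = 1.8300.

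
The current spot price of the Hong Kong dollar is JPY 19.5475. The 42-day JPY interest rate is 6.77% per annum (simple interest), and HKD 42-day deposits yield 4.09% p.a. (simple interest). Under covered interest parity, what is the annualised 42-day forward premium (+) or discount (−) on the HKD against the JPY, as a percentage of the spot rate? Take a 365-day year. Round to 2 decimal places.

+2.67%

T = 42/365 years.
F = S · g_JPY/g_HKD = 19.5475 × 1.0077901/1.0047063 = 19.6074982.
Annualised premium = (F − S)/S × (1/T) = (19.6074982 − 19.5475)/19.5475 ÷ (42/365) = 2.67%.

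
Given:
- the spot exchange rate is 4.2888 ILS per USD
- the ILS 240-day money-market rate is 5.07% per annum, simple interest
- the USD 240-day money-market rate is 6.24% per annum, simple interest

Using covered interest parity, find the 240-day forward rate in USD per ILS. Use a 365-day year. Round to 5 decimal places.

T = 240/365 years.
ILS growth factor: 1 + 0.0507×240/365 = 1.033337.
USD accumulates by 1 + 0.0624×240/365 = 1.0410301.
So F = 4.2888 × 1.033337 / 1.0410301 = 4.257106 (ILS/USD).
Quoted the other way: 1/4.257106 = 0.23490 USD per ILS.

0.23490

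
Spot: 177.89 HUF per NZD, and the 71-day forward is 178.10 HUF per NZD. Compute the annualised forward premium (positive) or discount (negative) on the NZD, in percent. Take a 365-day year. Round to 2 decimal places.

+0.61%

T = 71/365 years.
NZD trades forward at +0.11805% vs spot over the period.
Annualise by dividing by T: 0.0011805 / (71/365) = 0.006069 → 0.61%.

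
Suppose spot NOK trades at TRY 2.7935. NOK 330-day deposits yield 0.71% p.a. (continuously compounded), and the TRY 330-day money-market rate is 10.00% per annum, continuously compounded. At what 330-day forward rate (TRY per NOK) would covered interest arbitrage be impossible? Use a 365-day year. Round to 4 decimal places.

T = 330/365 years.
TRY growth factor: e^(0.1000×330/365) = 1.094624.
NOK growth factor: e^(0.0071×330/365) = 1.0064398.
Forward (TRY per NOK) = 2.7935 × 1.094624 / 1.0064398 = 3.038266.

3.0383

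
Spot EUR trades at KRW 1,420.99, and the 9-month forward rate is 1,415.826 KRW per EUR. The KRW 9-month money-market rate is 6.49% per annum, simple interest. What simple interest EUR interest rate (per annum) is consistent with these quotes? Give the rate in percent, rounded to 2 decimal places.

7.00%

T = 9/12 years.
CIP gives F = S · g_KRW/g_EUR, so g_KRW/g_EUR = 1415.826/1420.99 = 0.9963659.
The KRW side grows by 1 + 0.0649×9/12 = 1.048675.
So the EUR growth factor = 1.0524999.
(1.0524999 − 1)/T = 0.070000, i.e. 7.00%.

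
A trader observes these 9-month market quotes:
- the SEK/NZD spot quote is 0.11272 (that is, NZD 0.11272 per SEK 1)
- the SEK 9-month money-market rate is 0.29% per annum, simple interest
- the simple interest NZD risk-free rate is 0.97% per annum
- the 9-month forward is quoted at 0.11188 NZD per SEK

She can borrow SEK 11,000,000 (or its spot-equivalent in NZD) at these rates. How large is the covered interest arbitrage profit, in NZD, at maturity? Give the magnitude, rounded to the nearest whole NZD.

NZD 15,584

T = 9/12 years.
Invest the SEK and cover forward: 11,000,000 × 1.002175 × 0.11188 = NZD 1,233,356.73.
Convert at spot and invest in NZD: 11,000,000 × 0.11272 × 1.007275 = NZD 1,248,940.42.
The quoted forward undervalues SEK, so borrow SEK, convert to NZD at spot, deposit the NZD at 0.97%, and buy SEK forward at 0.11188 to cover the loan.
The gap between the two covered legs is NZD 15,584.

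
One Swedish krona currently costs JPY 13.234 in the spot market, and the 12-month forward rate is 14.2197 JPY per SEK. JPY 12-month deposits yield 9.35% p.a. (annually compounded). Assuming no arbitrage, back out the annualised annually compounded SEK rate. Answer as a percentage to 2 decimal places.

1.77%

T = 1 year.
By CIP, F/S equals the JPY-to-SEK growth ratio: 14.2197/13.234 = 1.0744824.
JPY growth factor: (1 + 0.0935)^1 = 1.093500.
So the SEK growth factor = 1.0176993.
r = 1.0176993^(1/1) − 1 = 0.017699 → 1.77%.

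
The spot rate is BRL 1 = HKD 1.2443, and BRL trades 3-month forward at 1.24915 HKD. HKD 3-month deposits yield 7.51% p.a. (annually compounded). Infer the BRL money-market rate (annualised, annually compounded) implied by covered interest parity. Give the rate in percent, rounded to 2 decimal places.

5.85%

T = 3/12 years.
F/S = 1.24915/1.2443 = 1.0038978 = (growth of HKD) / (growth of BRL).
HKD growth factor: (1 + 0.0751)^(3/12) = 1.0182683.
So the BRL growth factor = 1.0143147.
r = 1.0143147^(12/3) − 1 = 0.058500 → 5.85%.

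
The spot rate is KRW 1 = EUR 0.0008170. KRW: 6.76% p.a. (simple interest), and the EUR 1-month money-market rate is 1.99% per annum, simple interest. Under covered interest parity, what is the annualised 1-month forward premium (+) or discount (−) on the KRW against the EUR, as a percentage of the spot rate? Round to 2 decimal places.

T = 1/12 years.
F = S · g_EUR/g_KRW = 0.000817 × 1.0016583/1.0056333 = 0.0008137706.
(F − S)/S ÷ T = (0.0008137706 − 0.000817)/0.000817/(1/12) = -0.047433 → -4.74%.

-4.74%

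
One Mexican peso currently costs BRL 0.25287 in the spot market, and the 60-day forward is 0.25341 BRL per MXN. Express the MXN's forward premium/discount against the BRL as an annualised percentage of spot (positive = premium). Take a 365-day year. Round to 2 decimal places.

T = 60/365 years.
MXN trades forward at +0.21355% vs spot over the period.
Per annum: 0.0021355 / (60/365) = 0.012991 = 1.30%.

+1.30%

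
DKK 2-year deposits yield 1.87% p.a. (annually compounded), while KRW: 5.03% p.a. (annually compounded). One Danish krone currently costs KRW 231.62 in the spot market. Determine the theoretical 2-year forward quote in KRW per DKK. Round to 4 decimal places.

246.2125

T = 2 years.
KRW accumulates by (1 + 0.0503)^2 = 1.10313009.
Growth of 1 DKK over T: (1 + 0.0187)^2 = 1.03774969.
CIP: F = S · (grow KRW)/(grow DKK) = 231.62 × 1.10313009/1.03774969 = 246.212544 KRW per DKK.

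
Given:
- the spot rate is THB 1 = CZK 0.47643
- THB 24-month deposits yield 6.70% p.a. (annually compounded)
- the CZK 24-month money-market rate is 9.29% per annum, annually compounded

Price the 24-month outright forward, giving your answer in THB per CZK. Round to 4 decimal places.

2.0006

T = 2 years.
CZK accumulates by (1 + 0.0929)^2 = 1.1944304.
THB growth factor: (1 + 0.0670)^2 = 1.138489.
Forward (CZK per THB) = 0.47643 × 1.1944304 / 1.138489 = 0.4998401.
Quoted the other way: 1/0.4998401 = 2.0006 THB per CZK.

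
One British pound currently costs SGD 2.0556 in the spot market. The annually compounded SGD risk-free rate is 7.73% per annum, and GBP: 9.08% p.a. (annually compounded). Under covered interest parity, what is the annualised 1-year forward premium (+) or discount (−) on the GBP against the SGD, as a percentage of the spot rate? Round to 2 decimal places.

-1.24%

T = 1 year.
CIP forward (SGD per GBP) = 2.0556 × 1.077300/1.090800 = 2.0301594.
(F − S)/S ÷ T = (2.0301594 − 2.0556)/2.0556/1 = -0.012376 → -1.24%.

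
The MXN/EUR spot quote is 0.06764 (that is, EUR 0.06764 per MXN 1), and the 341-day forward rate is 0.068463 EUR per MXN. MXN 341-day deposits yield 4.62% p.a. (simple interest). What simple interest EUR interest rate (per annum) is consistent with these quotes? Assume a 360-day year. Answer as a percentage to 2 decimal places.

T = 341/360 years.
By CIP, F/S equals the EUR-to-MXN growth ratio: 0.068463/0.06764 = 1.0121674.
The MXN side grows by 1 + 0.0462×341/360 = 1.0437617.
Hence g_EUR = 1.0564616.
r = (1.0564616 − 1)/(341/360) = 0.059608 → 5.96%.

5.96%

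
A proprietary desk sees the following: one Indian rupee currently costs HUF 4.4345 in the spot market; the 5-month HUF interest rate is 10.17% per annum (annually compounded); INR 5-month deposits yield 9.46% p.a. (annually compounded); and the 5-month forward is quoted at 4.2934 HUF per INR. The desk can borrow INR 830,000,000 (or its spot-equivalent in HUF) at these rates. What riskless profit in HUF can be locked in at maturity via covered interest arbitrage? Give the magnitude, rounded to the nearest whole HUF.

HUF 131,917,655

T = 5/12 years.
Route A — deposit INR, sell forward: 830,000,000 × 1.038380287463 × 4.2934 = HUF 3,700,290,998.74.
Route B — convert at spot, deposit HUF: 830,000,000 × 4.4345 × 1.041181386735 = HUF 3,832,208,653.37.
The quoted forward undervalues INR, so borrow INR, convert to HUF at spot, deposit the HUF at 10.17%, and buy INR forward at 4.2934 to cover the loan.
Arbitrage profit = |3,700,290,998.74 − 3,832,208,653.37| = HUF 131,917,655.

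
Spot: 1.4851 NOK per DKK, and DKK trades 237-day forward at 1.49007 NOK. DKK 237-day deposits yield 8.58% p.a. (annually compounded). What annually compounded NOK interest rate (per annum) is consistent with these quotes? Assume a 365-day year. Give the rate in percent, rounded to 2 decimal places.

9.14%

T = 237/365 years.
CIP gives F = S · g_NOK/g_DKK, so g_NOK/g_DKK = 1.49007/1.4851 = 1.0033466.
DKK growth factor: (1 + 0.0858)^(237/365) = 1.0549039.
So the NOK growth factor = 1.0584342.
Annualise: 1.0584342^(365/237) − 1 = 0.091401 = 9.14%.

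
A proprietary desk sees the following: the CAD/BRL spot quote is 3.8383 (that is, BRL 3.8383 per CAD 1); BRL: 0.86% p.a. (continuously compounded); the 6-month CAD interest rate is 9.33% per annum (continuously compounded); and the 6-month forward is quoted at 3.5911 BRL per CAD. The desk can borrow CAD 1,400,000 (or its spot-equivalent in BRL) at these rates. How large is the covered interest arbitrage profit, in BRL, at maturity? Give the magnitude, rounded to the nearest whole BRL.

T = 6/12 years.
Route A — deposit CAD, sell forward: 1,400,000 × 1.047755231 × 3.5911 = BRL 5,267,631.33.
Route B — convert at spot, deposit BRL: 1,400,000 × 3.8383 × 1.004309258 = BRL 5,396,776.31.
The quoted forward undervalues CAD, so borrow CAD, convert to BRL at spot, deposit the BRL at 0.86%, and buy CAD forward at 3.5911 to cover the loan.
Profit = 5,396,776.31 − 5,267,631.33 = BRL 129,145.

BRL 129,145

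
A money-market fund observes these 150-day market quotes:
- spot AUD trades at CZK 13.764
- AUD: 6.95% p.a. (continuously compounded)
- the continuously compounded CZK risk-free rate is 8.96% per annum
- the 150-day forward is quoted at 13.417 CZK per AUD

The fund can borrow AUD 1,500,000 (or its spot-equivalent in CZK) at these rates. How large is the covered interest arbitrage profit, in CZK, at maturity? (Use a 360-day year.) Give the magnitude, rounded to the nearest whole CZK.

CZK 714,531

T = 150/360 years.
Invest the AUD and cover forward: 1,500,000 × 1.0293817027 × 13.417 = CZK 20,716,821.46.
Convert at spot and invest in CZK: 1,500,000 × 13.764 × 1.0380389762 = CZK 21,431,352.70.
The quoted forward undervalues AUD, so borrow AUD, convert to CZK at spot, deposit the CZK at 8.96%, and buy AUD forward at 13.417 to cover the loan.
Profit = 21,431,352.70 − 20,716,821.46 = CZK 714,531.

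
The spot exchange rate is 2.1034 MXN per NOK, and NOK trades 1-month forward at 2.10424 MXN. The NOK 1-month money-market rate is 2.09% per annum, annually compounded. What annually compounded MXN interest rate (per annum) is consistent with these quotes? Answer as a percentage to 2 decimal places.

2.58%

T = 1/12 years.
CIP gives F = S · g_MXN/g_NOK, so g_MXN/g_NOK = 2.10424/2.1034 = 1.0003994.
NOK growth factor: (1 + 0.0209)^(1/12) = 1.0017252.
So the MXN growth factor = 1.0021253.
r = 1.0021253^(12/1) − 1 = 0.025804 → 2.58%.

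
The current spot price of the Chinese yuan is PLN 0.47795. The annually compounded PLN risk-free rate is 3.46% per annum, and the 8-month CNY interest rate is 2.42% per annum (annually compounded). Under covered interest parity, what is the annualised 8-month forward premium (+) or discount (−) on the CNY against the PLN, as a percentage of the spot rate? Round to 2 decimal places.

T = 8/12 years.
No-arbitrage forward: 0.47795 × 1.0229357 / 1.016069 = 0.48118004 PLN/CNY.
Annualised premium = (F − S)/S × (1/T) = (0.48118004 − 0.47795)/0.47795 ÷ (8/12) = 1.01%.

+1.01%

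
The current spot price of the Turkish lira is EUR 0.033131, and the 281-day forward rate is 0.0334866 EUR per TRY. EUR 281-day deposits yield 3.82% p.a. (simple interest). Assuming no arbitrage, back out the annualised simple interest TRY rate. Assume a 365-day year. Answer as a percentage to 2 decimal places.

T = 281/365 years.
By CIP, F/S equals the EUR-to-TRY growth ratio: 0.0334866/0.033131 = 1.0107332.
EUR growth factor: 1 + 0.0382×281/365 = 1.0294088.
Hence g_TRY = 1.0184773.
(1.0184773 − 1)/T = 0.024001, i.e. 2.40%.

2.40%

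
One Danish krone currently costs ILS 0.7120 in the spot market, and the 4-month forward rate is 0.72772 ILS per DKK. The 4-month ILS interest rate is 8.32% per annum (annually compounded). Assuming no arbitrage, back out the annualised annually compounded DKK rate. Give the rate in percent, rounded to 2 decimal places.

T = 4/12 years.
F/S = 0.72772/0.712 = 1.0220787 = (growth of ILS) / (growth of DKK).
ILS growth factor: (1 + 0.0832)^(4/12) = 1.0269979.
That pins the DKK growth at 1.0048129.
r = 1.0048129^(12/4) − 1 = 0.014508 → 1.45%.

1.45%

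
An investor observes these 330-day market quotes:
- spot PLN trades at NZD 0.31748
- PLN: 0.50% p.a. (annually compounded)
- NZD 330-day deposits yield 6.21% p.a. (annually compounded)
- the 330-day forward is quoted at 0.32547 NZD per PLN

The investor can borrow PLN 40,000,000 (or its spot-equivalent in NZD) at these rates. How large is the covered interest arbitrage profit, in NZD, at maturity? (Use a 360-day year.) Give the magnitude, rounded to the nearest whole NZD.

NZD 341,815

T = 330/360 years.
Keep in PLN, deliver into the forward: 40,000,000·1.0045823802·0.32547 = NZD 13,078,457.09.
Swap to NZD now, deposit: 40,000,000·0.31748·1.0567809067 = NZD 13,420,272.09.
The quoted forward undervalues PLN, so borrow PLN, convert to NZD at spot, deposit the NZD at 6.21%, and buy PLN forward at 0.32547 to cover the loan.
Arbitrage profit = |13,078,457.09 − 13,420,272.09| = NZD 341,815.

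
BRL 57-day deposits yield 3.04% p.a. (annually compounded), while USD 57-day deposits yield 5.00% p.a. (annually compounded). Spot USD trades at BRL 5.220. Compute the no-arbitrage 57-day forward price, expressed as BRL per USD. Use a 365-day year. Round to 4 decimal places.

T = 57/365 years.
BRL accumulates by (1 + 0.0304)^(57/365) = 1.0046876.
Growth of 1 USD over T: (1 + 0.0500)^(57/365) = 1.0076484.
CIP: F = S · (grow BRL)/(grow USD) = 5.22 × 1.0046876/1.0076484 = 5.204662 BRL per USD.

5.2047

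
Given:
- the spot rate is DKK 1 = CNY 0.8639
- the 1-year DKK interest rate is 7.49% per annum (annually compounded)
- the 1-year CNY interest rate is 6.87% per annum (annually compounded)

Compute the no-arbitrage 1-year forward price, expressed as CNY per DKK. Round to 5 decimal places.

0.85892

T = 1 year.
Growth of 1 CNY over T: (1 + 0.0687)^1 = 1.068700.
DKK growth factor: (1 + 0.0749)^1 = 1.074900.
Forward (CNY per DKK) = 0.8639 × 1.068700 / 1.074900 = 0.8589170.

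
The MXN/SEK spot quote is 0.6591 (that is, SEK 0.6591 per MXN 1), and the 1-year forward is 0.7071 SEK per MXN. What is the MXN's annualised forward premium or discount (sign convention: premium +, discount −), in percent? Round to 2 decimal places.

+7.28%

T = 1 year.
(F − S)/S = (0.7071 − 0.6591)/0.6591 = 0.0728266.
×(1/T) gives 7.28% p.a.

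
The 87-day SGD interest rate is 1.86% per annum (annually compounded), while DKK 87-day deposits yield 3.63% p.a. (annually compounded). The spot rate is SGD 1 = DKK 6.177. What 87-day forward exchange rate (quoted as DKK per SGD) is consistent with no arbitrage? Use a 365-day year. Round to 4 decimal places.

6.2024

T = 87/365 years.
Growth of 1 DKK over T: (1 + 0.0363)^(87/365) = 1.0085352.
Growth of 1 SGD over T: (1 + 0.0186)^(87/365) = 1.0044024.
So F = 6.177 × 1.0085352 / 1.0044024 = 6.202416 (DKK/SGD).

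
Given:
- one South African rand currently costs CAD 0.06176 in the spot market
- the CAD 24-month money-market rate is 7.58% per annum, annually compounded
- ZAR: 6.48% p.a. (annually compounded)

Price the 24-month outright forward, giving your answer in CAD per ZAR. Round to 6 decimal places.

T = 2 years.
CAD accumulates by (1 + 0.0758)^2 = 1.1573456.
ZAR accumulates by (1 + 0.0648)^2 = 1.133799.
CIP: F = S · (grow CAD)/(grow ZAR) = 0.06176 × 1.1573456/1.133799 = 0.06304262 CAD per ZAR.

0.063043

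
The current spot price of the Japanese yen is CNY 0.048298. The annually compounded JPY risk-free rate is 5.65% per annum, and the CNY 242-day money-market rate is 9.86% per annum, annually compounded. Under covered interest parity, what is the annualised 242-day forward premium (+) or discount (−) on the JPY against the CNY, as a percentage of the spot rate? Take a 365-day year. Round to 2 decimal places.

+3.96%

T = 242/365 years.
F = S · g_CNY/g_JPY = 0.048298 × 1.0643322/1.0371124 = 0.049565618.
Annualised premium = (F − S)/S × (1/T) = (0.049565618 − 0.048298)/0.048298 ÷ (242/365) = 3.96%.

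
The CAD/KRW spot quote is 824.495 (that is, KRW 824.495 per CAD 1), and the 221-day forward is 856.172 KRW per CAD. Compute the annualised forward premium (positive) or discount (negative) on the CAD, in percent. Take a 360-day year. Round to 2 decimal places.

+6.26%

T = 221/360 years.
Period premium: (856.172 − 824.495)/824.495 = 0.0384199.
Per annum: 0.0384199 / (221/360) = 0.062584 = 6.26%.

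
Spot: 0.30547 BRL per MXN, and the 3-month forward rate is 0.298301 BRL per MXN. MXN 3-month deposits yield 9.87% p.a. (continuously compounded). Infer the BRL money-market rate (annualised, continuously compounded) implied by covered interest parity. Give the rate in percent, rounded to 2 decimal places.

T = 3/12 years.
CIP gives F = S · g_BRL/g_MXN, so g_BRL/g_MXN = 0.298301/0.30547 = 0.9765312.
MXN growth factor: e^(0.0987×3/12) = 1.0249819.
That pins the BRL growth at 1.0009268.
r = ln(1.0009268)/(3/12) = 0.003705 → 0.37%.

0.37%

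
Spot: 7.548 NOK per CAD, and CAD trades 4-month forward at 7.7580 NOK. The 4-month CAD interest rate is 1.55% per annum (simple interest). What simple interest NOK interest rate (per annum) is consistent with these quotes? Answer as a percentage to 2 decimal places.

T = 4/12 years.
CIP gives F = S · g_NOK/g_CAD, so g_NOK/g_CAD = 7.758/7.548 = 1.0278219.
CAD growth factor: 1 + 0.0155×4/12 = 1.0051667.
That pins the NOK growth at 1.0331323.
r = (1.0331323 − 1)/(4/12) = 0.099397 → 9.94%.

9.94%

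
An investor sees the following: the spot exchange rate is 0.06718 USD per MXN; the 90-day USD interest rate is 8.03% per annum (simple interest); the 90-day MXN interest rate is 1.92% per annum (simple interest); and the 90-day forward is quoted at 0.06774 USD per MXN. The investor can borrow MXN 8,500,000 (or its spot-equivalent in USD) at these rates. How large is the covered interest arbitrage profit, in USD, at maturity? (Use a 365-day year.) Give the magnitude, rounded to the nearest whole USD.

T = 90/365 years.
Invest the MXN and cover forward: 8,500,000 × 1.00473425 × 0.06774 = USD 578,515.93.
Convert at spot and invest in USD: 8,500,000 × 0.06718 × 1.019800 = USD 582,336.39.
The quoted forward undervalues MXN, so borrow MXN, convert to USD at spot, deposit the USD at 8.03%, and buy MXN forward at 0.06774 to cover the loan.
The gap between the two covered legs is USD 3,820.

USD 3,820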